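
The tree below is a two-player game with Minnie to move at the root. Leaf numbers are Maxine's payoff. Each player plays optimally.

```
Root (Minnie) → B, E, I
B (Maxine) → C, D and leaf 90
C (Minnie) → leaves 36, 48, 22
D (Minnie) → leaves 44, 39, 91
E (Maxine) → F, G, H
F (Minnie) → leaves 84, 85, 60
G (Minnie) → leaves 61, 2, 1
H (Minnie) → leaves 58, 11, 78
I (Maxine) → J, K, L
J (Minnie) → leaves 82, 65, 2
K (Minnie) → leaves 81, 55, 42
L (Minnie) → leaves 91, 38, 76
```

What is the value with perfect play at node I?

42

J: min(82, 65, 2) = 2
K: min(81, 55, 42) = 42
L: min(91, 38, 76) = 38
I: max(2, 42, 38) = 42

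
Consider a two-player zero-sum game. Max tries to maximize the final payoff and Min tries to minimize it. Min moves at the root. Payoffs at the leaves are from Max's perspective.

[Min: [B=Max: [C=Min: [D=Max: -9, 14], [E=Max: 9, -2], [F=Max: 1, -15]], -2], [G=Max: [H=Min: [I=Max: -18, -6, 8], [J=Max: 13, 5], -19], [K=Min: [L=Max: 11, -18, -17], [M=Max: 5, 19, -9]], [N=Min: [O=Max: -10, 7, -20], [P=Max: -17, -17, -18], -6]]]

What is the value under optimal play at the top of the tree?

1

D (Max): max(-9, 14) = 14
E (Max): max(9, -2) = 9
F (Max): max(1, -15) = 1
C (Min): min(14, 9, 1) = 1
B (Max): max(1, -2) = 1
I (Max): max(-18, -6, 8) = 8
J (Max): max(13, 5) = 13
H (Min): min(8, 13, -19) = -19
L (Max): max(11, -18, -17) = 11
M (Max): max(5, 19, -9) = 19
K (Min): min(11, 19) = 11
O (Max): max(-10, 7, -20) = 7
P (Max): max(-17, -17, -18) = -17
N (Min): min(7, -17, -6) = -17
G (Max): max(-19, 11, -17) = 11
Root (Min): min(1, 11) = 1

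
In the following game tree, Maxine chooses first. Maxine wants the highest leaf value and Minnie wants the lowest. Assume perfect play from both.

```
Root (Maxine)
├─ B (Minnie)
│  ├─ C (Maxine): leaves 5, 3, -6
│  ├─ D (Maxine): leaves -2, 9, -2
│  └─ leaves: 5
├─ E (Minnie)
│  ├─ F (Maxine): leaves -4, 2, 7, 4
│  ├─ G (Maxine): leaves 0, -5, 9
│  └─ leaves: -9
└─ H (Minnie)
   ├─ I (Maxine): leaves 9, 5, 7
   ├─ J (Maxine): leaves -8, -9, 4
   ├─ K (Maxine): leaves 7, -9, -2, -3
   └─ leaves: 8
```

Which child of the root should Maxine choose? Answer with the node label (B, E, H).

C (Maxine): max(5, 3, -6) = 5
D (Maxine): max(-2, 9, -2) = 9
B (Minnie): min(5, 9, 5) = 5
F (Maxine): max(-4, 2, 7, 4) = 7
G (Maxine): max(0, -5, 9) = 9
E (Minnie): min(7, 9, -9) = -9
I (Maxine): max(9, 5, 7) = 9
J (Maxine): max(-8, -9, 4) = 4
K (Maxine): max(7, -9, -2, -3) = 7
H (Minnie): min(9, 4, 7, 8) = 4
Root (Maxine): max(5, -9, 4) = 5
Maxine picks the child with the highest value: B (value 5).

B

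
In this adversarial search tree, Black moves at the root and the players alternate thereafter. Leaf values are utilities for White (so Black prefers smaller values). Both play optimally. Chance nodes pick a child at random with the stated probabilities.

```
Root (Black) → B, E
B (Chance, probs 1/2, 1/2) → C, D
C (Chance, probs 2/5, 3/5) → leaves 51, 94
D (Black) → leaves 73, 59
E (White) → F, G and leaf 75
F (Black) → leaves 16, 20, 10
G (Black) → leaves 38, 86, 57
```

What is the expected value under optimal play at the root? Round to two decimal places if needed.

67.9

C (Chance): 2/5·51 + 3/5·94 = 76.8
D (Black): min(73, 59) = 59
B (Chance): 1/2·76.8 + 1/2·59 = 67.9
F (Black): min(16, 20, 10) = 10
G (Black): min(38, 86, 57) = 38
E (White): max(10, 38, 75) = 75
Root (Black): min(67.9, 75) = 67.9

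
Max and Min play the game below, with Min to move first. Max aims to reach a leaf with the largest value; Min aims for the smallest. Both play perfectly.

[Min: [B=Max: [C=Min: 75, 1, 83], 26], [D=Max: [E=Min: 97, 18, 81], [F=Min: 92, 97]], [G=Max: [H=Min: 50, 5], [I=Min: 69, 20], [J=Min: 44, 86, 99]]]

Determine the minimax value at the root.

26

C (Min): min(75, 1, 83) = 1
B (Max): max(1, 26) = 26
E (Min): min(97, 18, 81) = 18
F (Min): min(92, 97) = 92
D (Max): max(18, 92) = 92
H (Min): min(50, 5) = 5
I (Min): min(69, 20) = 20
J (Min): min(44, 86, 99) = 44
G (Max): max(5, 20, 44) = 44
Root (Min): min(26, 92, 44) = 26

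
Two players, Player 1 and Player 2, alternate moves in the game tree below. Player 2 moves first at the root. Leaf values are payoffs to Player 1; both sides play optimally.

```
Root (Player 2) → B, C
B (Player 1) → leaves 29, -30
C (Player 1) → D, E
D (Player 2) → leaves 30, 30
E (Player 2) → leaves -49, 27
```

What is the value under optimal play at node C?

30

D: min(30, 30) = 30
E: min(-49, 27) = -49
C: max(30, -49) = 30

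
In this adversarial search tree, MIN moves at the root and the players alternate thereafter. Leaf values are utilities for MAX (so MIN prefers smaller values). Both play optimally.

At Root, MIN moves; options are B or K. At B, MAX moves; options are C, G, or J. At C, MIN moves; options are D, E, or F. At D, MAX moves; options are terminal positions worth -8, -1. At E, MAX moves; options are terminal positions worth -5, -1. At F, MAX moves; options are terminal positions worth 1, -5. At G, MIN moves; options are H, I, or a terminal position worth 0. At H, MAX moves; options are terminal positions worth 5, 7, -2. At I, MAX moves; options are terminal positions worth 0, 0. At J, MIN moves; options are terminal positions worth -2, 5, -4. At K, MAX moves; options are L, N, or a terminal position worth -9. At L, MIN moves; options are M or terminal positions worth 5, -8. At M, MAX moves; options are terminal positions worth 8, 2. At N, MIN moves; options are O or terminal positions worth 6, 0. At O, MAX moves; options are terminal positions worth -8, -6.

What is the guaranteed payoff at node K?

-6

M: max(8, 2) = 8
L: min(8, 5, -8) = -8
O: max(-8, -6) = -6
N: min(-6, 6, 0) = -6
K: max(-8, -6, -9) = -6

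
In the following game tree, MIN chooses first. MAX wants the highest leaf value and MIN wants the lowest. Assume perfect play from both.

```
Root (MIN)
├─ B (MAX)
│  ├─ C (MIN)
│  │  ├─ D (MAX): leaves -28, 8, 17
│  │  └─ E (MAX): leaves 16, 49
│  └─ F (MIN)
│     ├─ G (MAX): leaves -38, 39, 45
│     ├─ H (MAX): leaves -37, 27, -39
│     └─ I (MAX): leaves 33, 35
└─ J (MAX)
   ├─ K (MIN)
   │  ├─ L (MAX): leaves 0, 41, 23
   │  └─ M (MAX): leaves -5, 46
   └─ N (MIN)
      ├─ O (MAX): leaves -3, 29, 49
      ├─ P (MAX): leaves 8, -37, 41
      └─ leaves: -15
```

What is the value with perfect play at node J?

41

L: max(0, 41, 23) = 41
M: max(-5, 46) = 46
K: min(41, 46) = 41
O: max(-3, 29, 49) = 49
P: max(8, -37, 41) = 41
N: min(49, 41, -15) = -15
J: max(41, -15) = 41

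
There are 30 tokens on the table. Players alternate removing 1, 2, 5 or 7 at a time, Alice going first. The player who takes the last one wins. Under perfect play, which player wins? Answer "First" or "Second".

W/L table (W = player to move can force a win):
i:   0  1  2  3  4  5  6  7  8  9 10 11 12 13 14 15 16 17 18 19 20 21 22 23 24 25 26 27 28 29 30
     L  W  W  L  W  W  L  W  W  L  W  W  L  W  W  L  W  W  L  W  W  L  W  W  L  W  W  L  W  W  L
Position 30 is L, so the second player wins.

Second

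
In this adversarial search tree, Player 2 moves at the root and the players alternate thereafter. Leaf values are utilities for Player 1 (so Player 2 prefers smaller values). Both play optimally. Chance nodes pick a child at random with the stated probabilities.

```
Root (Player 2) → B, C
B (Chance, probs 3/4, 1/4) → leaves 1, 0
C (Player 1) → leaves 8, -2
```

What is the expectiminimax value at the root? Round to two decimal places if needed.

B (Chance): 3/4·1 + 1/4·0 = 0.75
C (Player 1): max(8, -2) = 8
Root (Player 2): min(0.75, 8) = 0.75

0.75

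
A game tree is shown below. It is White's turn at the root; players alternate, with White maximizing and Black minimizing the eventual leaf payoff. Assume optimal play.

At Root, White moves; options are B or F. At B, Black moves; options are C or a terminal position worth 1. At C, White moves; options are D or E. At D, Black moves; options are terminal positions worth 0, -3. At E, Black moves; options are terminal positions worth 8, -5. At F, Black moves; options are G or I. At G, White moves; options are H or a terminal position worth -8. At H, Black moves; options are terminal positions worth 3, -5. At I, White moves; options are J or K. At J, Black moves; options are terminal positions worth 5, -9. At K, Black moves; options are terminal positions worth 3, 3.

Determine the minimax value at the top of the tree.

-3

D (Black): min(0, -3) = -3
E (Black): min(8, -5) = -5
C (White): max(-3, -5) = -3
B (Black): min(-3, 1) = -3
H (Black): min(3, -5) = -5
G (White): max(-5, -8) = -5
J (Black): min(5, -9) = -9
K (Black): min(3, 3) = 3
I (White): max(-9, 3) = 3
F (Black): min(-5, 3) = -5
Root (White): max(-3, -5) = -3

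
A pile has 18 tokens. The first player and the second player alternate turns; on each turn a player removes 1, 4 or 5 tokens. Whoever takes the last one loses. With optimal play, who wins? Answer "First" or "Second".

First

Positions where the player to move wins (W) vs loses (L):
i:   0  1  2  3  4  5  6  7  8  9 10 11 12 13 14 15 16 17 18
     W  L  W  L  W  W  W  W  W  L  W  L  W  W  W  W  W  L  W
Position 18 is W, so the first player wins.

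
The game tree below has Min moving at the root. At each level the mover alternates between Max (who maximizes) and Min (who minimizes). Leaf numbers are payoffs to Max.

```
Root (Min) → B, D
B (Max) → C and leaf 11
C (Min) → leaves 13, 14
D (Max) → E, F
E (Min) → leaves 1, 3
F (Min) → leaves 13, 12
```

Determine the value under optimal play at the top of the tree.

C (Min): min(13, 14) = 13
B (Max): max(13, 11) = 13
E (Min): min(1, 3) = 1
F (Min): min(13, 12) = 12
D (Max): max(1, 12) = 12
Root (Min): min(13, 12) = 12

12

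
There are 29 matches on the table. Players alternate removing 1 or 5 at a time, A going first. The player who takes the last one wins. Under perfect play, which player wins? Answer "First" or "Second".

i:   0  1  2  3  4  5  6  7  8  9 10 11 12 13 14 15 16 17 18 19 20 21 22 23 24 25 26 27 28 29
     L  W  L  W  L  W  L  W  L  W  L  W  L  W  L  W  L  W  L  W  L  W  L  W  L  W  L  W  L  W
Position 29 is W, so the first player wins.

First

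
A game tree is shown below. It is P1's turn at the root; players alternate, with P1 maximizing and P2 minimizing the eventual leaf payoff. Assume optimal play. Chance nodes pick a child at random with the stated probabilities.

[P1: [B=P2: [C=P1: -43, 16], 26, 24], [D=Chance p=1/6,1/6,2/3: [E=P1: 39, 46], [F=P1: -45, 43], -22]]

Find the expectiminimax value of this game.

16

C (P1): max(-43, 16) = 16
B (P2): min(16, 26, 24) = 16
E (P1): max(39, 46) = 46
F (P1): max(-45, 43) = 43
D (Chance): 1/6·46 + 1/6·43 + 2/3·-22 = 0.17
Root (P1): max(16, 0.17) = 16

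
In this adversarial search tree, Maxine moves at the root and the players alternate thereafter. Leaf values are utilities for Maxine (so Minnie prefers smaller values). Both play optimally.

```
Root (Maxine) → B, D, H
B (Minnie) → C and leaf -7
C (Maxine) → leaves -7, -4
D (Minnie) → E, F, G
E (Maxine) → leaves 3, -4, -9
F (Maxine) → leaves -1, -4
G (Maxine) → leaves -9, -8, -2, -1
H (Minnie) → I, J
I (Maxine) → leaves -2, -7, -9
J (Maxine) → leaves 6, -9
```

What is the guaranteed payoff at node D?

-1

E: max(3, -4, -9) = 3
F: max(-1, -4) = -1
G: max(-9, -8, -2, -1) = -1
D: min(3, -1, -1) = -1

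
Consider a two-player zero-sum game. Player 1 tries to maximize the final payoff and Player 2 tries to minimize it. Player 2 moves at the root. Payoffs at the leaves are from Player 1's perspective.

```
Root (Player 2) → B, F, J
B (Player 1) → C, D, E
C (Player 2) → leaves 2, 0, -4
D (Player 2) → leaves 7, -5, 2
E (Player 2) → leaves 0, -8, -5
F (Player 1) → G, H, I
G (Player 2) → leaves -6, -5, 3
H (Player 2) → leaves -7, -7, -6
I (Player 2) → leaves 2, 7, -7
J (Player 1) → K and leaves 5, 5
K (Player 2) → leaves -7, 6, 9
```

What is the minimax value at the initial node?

C (Player 2): min(2, 0, -4) = -4
D (Player 2): min(7, -5, 2) = -5
E (Player 2): min(0, -8, -5) = -8
B (Player 1): max(-4, -5, -8) = -4
G (Player 2): min(-6, -5, 3) = -6
H (Player 2): min(-7, -7, -6) = -7
I (Player 2): min(2, 7, -7) = -7
F (Player 1): max(-6, -7, -7) = -6
K (Player 2): min(-7, 6, 9) = -7
J (Player 1): max(-7, 5, 5) = 5
Root (Player 2): min(-4, -6, 5) = -6

-6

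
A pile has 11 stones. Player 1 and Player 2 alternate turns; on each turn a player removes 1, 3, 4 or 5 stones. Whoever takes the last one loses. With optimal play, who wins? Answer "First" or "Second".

Compute winning (W) and losing (L) positions by backward induction:
i:   0  1  2  3  4  5  6  7  8  9 10 11
     W  L  W  L  W  W  W  W  W  L  W  L
Position 11 is L, so the second player wins.

Second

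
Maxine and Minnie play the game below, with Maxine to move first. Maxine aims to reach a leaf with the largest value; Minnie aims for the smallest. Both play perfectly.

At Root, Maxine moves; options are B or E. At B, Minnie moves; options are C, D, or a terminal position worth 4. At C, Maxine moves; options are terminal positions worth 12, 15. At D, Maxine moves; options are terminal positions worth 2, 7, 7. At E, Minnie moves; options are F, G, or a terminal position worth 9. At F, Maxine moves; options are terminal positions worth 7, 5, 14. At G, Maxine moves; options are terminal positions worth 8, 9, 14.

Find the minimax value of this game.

9

C (Maxine): max(12, 15) = 15
D (Maxine): max(2, 7, 7) = 7
B (Minnie): min(15, 7, 4) = 4
F (Maxine): max(7, 5, 14) = 14
G (Maxine): max(8, 9, 14) = 14
E (Minnie): min(14, 14, 9) = 9
Root (Maxine): max(4, 9) = 9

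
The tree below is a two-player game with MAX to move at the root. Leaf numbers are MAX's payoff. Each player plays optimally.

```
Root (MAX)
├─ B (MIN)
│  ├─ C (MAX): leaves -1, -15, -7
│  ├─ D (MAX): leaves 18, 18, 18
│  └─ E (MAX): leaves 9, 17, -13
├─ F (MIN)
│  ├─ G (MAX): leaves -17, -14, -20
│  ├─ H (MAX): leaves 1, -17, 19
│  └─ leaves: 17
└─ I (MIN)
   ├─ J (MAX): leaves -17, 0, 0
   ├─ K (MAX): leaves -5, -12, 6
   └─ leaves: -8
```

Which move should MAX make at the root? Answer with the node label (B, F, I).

B

C (MAX): max(-1, -15, -7) = -1
D (MAX): max(18, 18, 18) = 18
E (MAX): max(9, 17, -13) = 17
B (MIN): min(-1, 18, 17) = -1
G (MAX): max(-17, -14, -20) = -14
H (MAX): max(1, -17, 19) = 19
F (MIN): min(-14, 19, 17) = -14
J (MAX): max(-17, 0, 0) = 0
K (MAX): max(-5, -12, 6) = 6
I (MIN): min(0, 6, -8) = -8
Root (MAX): max(-1, -14, -8) = -1
MAX picks the child with the highest value: B (value -1).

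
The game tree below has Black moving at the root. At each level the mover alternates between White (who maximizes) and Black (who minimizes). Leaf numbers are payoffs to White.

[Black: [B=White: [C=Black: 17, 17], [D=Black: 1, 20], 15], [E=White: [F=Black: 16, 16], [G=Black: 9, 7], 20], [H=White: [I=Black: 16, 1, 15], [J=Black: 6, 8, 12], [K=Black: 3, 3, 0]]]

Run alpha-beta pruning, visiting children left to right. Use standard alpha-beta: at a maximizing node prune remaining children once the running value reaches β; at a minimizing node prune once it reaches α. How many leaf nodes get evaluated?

15

C [α=-∞,β=+∞]: v=17
D [α=17,β=+∞]: v=1 after child 1 ≤ α → α-cutoff, skip 1
B [α=-∞,β=+∞]: v=17
F [α=-∞,β=17]: v=16
G [α=16,β=17]: v=9 after child 1 ≤ α → α-cutoff, skip 1
E [α=-∞,β=17]: v=20
I [α=-∞,β=17]: v=1
J [α=1,β=17]: v=6
K [α=6,β=17]: v=3 after child 1 ≤ α → α-cutoff, skip 2
H [α=-∞,β=17]: v=6
Root [α=-∞,β=+∞]: v=6
Leaves evaluated: 15 of 19.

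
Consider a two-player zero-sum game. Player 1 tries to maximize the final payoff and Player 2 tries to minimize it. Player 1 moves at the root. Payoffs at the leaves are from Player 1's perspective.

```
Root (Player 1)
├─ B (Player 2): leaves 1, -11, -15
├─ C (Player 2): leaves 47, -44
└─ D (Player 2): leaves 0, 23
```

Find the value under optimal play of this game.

B (Player 2): min(1, -11, -15) = -15
C (Player 2): min(47, -44) = -44
D (Player 2): min(0, 23) = 0
Root (Player 1): max(-15, -44, 0) = 0

0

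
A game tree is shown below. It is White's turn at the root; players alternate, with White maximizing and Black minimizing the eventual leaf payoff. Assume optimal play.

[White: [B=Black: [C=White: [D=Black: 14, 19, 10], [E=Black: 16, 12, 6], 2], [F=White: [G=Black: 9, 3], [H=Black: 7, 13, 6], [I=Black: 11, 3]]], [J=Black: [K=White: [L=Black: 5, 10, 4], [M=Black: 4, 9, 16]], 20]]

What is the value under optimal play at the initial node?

D (Black): min(14, 19, 10) = 10
E (Black): min(16, 12, 6) = 6
C (White): max(10, 6, 2) = 10
G (Black): min(9, 3) = 3
H (Black): min(7, 13, 6) = 6
I (Black): min(11, 3) = 3
F (White): max(3, 6, 3) = 6
B (Black): min(10, 6) = 6
L (Black): min(5, 10, 4) = 4
M (Black): min(4, 9, 16) = 4
K (White): max(4, 4) = 4
J (Black): min(4, 20) = 4
Root (White): max(6, 4) = 6

6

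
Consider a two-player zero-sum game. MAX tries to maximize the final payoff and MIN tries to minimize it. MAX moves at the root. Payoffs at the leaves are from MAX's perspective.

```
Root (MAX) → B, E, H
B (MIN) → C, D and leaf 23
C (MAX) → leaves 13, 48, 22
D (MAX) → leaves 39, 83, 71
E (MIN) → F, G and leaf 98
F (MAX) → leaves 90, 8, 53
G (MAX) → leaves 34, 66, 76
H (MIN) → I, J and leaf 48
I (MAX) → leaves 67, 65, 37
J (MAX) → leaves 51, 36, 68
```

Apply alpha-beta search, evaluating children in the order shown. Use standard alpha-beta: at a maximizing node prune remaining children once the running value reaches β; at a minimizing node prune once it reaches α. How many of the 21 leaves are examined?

16

C [α=-∞,β=+∞]: v=48
D [α=-∞,β=48]: v=83 after child 2 ≥ β → β-cutoff, skip 1
B [α=-∞,β=+∞]: v=23
F [α=23,β=+∞]: v=90
G [α=23,β=90]: v=76
E [α=23,β=+∞]: v=76
I [α=76,β=+∞]: v=67
H [α=76,β=+∞]: v=67 after child 1 ≤ α → α-cutoff, skip 2
Root [α=-∞,β=+∞]: v=76
Leaves evaluated: 16 of 21.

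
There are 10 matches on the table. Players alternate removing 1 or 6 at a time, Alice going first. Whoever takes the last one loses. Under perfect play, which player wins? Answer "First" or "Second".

Second

W/L table (W = player to move can force a win):
i:   0  1  2  3  4  5  6  7  8  9 10
     W  L  W  L  W  L  W  W  L  W  L
Position 10 is L, so the second player wins.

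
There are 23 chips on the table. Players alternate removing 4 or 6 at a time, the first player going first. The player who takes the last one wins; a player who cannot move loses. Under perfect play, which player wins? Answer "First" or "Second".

Second

W/L table (W = player to move can force a win):
i:   0  1  2  3  4  5  6  7  8  9 10 11 12 13 14 15 16 17 18 19 20 21 22 23
     L  L  L  L  W  W  W  W  W  W  L  L  L  L  W  W  W  W  W  W  L  L  L  L
Position 23 is L, so the second player wins.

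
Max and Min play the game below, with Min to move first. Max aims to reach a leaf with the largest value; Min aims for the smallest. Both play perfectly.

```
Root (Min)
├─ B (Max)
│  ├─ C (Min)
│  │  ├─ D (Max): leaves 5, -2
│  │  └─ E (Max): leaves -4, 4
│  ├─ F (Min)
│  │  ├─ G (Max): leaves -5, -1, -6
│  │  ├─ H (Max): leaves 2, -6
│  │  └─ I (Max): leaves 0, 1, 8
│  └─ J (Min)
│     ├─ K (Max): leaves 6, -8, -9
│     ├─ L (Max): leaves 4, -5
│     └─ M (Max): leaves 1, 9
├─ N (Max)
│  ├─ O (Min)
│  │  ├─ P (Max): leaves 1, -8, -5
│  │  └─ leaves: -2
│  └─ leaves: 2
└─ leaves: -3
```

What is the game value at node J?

K: max(6, -8, -9) = 6
L: max(4, -5) = 4
M: max(1, 9) = 9
J: min(6, 4, 9) = 4

4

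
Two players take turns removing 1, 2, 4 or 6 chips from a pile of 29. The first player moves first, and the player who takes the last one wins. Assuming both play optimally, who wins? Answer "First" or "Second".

W/L table (W = player to move can force a win):
i:   0  1  2  3  4  5  6  7  8  9 10 11 12 13 14 15 16 17 18 19 20 21 22 23 24 25 26 27 28 29
     L  W  W  L  W  W  W  W  L  W  W  L  W  W  W  W  L  W  W  L  W  W  W  W  L  W  W  L  W  W
Position 29 is W, so the first player wins.

First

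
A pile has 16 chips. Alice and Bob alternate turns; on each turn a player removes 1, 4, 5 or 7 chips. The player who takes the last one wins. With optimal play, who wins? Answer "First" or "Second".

Second

W/L table (W = player to move can force a win):
i:   0  1  2  3  4  5  6  7  8  9 10 11 12 13 14 15 16
     L  W  L  W  W  W  W  W  L  W  L  W  W  W  W  W  L
Position 16 is L, so the second player wins.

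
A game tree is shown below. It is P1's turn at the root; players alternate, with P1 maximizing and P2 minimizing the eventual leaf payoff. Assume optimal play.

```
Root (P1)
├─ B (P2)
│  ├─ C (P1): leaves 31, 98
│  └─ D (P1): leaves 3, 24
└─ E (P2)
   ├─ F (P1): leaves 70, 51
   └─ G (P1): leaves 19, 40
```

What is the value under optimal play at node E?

F: max(70, 51) = 70
G: max(19, 40) = 40
E: min(70, 40) = 40

40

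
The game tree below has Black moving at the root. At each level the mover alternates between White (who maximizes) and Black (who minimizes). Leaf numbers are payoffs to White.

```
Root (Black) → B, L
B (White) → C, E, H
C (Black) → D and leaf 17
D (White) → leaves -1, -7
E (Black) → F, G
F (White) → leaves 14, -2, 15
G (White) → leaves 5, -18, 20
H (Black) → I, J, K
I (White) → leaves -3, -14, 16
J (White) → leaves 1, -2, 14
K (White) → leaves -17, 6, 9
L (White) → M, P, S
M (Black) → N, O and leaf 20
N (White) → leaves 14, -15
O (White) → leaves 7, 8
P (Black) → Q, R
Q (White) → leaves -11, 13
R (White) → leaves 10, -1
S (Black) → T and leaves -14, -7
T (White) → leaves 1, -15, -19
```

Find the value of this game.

10

D (White): max(-1, -7) = -1
C (Black): min(-1, 17) = -1
F (White): max(14, -2, 15) = 15
G (White): max(5, -18, 20) = 20
E (Black): min(15, 20) = 15
I (White): max(-3, -14, 16) = 16
J (White): max(1, -2, 14) = 14
K (White): max(-17, 6, 9) = 9
H (Black): min(16, 14, 9) = 9
B (White): max(-1, 15, 9) = 15
N (White): max(14, -15) = 14
O (White): max(7, 8) = 8
M (Black): min(14, 8, 20) = 8
Q (White): max(-11, 13) = 13
R (White): max(10, -1) = 10
P (Black): min(13, 10) = 10
T (White): max(1, -15, -19) = 1
S (Black): min(1, -14, -7) = -14
L (White): max(8, 10, -14) = 10
Root (Black): min(15, 10) = 10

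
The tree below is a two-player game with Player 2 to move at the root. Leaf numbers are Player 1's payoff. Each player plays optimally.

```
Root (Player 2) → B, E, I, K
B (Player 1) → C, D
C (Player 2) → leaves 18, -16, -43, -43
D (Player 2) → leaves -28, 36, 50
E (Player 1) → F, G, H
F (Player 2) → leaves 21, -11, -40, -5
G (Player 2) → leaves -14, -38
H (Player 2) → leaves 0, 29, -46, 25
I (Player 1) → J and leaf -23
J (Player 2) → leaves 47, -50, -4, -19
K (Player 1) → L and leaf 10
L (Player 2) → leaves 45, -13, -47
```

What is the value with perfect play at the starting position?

-38

C (Player 2): min(18, -16, -43, -43) = -43
D (Player 2): min(-28, 36, 50) = -28
B (Player 1): max(-43, -28) = -28
F (Player 2): min(21, -11, -40, -5) = -40
G (Player 2): min(-14, -38) = -38
H (Player 2): min(0, 29, -46, 25) = -46
E (Player 1): max(-40, -38, -46) = -38
J (Player 2): min(47, -50, -4, -19) = -50
I (Player 1): max(-50, -23) = -23
L (Player 2): min(45, -13, -47) = -47
K (Player 1): max(-47, 10) = 10
Root (Player 2): min(-28, -38, -23, 10) = -38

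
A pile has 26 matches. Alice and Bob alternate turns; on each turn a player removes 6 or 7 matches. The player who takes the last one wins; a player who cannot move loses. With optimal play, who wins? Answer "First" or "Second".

i:   0  1  2  3  4  5  6  7  8  9 10 11 12 13 14 15 16 17 18 19 20 21 22 23 24 25 26
     L  L  L  L  L  L  W  W  W  W  W  W  W  L  L  L  L  L  L  W  W  W  W  W  W  W  L
Position 26 is L, so the second player wins.

Second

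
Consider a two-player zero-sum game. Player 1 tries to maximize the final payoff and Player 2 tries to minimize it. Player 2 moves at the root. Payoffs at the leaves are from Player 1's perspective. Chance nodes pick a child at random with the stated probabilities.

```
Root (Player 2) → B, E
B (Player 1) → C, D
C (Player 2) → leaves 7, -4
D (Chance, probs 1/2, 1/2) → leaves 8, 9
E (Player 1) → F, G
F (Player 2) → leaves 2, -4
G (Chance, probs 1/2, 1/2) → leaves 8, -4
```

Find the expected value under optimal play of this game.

C (Player 2): min(7, -4) = -4
D (Chance): 1/2·8 + 1/2·9 = 8.5
B (Player 1): max(-4, 8.5) = 8.5
F (Player 2): min(2, -4) = -4
G (Chance): 1/2·8 + 1/2·-4 = 2
E (Player 1): max(-4, 2) = 2
Root (Player 2): min(8.5, 2) = 2

2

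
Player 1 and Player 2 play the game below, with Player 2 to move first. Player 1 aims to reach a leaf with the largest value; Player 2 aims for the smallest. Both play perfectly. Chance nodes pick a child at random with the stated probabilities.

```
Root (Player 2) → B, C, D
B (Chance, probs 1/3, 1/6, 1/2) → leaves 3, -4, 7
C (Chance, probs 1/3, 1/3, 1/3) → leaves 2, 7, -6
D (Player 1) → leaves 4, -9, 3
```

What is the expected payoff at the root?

B (Chance): 1/3·3 + 1/6·-4 + 1/2·7 = 3.83
C (Chance): 1/3·2 + 1/3·7 + 1/3·-6 = 1
D (Player 1): max(4, -9, 3) = 4
Root (Player 2): min(3.83, 1, 4) = 1

1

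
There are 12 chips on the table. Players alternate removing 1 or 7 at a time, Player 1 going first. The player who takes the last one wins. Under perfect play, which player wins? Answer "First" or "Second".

Compute winning (W) and losing (L) positions by backward induction:
i:   0  1  2  3  4  5  6  7  8  9 10 11 12
     L  W  L  W  L  W  L  W  L  W  L  W  L
Position 12 is L, so the second player wins.

Second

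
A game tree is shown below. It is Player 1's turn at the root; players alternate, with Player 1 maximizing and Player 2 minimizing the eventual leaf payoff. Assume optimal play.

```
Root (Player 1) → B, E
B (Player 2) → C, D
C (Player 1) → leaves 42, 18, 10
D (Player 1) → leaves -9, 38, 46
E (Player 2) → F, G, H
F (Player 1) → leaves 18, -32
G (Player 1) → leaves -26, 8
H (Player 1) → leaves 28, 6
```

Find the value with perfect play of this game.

42

C (Player 1): max(42, 18, 10) = 42
D (Player 1): max(-9, 38, 46) = 46
B (Player 2): min(42, 46) = 42
F (Player 1): max(18, -32) = 18
G (Player 1): max(-26, 8) = 8
H (Player 1): max(28, 6) = 28
E (Player 2): min(18, 8, 28) = 8
Root (Player 1): max(42, 8) = 42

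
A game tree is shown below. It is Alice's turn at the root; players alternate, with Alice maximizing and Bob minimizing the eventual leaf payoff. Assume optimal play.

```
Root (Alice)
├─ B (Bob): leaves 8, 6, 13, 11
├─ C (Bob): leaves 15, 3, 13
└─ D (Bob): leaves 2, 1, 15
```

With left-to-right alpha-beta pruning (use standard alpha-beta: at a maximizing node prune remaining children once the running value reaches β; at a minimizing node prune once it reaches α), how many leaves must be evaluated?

7

B [α=-∞,β=+∞]: v=6
C [α=6,β=+∞]: v=3 after child 2 ≤ α → α-cutoff, skip 1
D [α=6,β=+∞]: v=2 after child 1 ≤ α → α-cutoff, skip 2
Root [α=-∞,β=+∞]: v=6
Leaves evaluated: 7 of 10.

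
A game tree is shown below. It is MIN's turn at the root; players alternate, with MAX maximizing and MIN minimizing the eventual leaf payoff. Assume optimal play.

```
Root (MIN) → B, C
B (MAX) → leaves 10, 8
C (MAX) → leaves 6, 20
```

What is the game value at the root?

10

B (MAX): max(10, 8) = 10
C (MAX): max(6, 20) = 20
Root (MIN): min(10, 20) = 10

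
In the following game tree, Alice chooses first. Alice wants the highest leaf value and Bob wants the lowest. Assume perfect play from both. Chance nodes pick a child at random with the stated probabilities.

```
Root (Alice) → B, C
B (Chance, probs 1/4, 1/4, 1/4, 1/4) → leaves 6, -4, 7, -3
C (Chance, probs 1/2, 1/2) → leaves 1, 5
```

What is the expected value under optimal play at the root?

B (Chance): 1/4·6 + 1/4·-4 + 1/4·7 + 1/4·-3 = 1.5
C (Chance): 1/2·1 + 1/2·5 = 3
Root (Alice): max(1.5, 3) = 3

3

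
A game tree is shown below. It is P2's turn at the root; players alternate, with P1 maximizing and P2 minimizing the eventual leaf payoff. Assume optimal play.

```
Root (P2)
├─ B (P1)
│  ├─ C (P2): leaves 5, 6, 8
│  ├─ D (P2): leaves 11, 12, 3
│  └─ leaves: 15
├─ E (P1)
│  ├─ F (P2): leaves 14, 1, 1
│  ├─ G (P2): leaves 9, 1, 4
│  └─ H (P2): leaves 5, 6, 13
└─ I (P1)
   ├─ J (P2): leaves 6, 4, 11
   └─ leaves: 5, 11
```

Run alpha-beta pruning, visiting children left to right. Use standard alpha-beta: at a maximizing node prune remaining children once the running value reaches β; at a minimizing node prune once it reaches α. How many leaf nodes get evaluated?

C [α=-∞,β=+∞]: v=5
D [α=5,β=+∞]: v=3
B [α=-∞,β=+∞]: v=15
F [α=-∞,β=15]: v=1
G [α=1,β=15]: v=1 after child 2 ≤ α → α-cutoff, skip 1
H [α=1,β=15]: v=5
E [α=-∞,β=15]: v=5
J [α=-∞,β=5]: v=4
I [α=-∞,β=5]: v=5 after child 2 ≥ β → β-cutoff, skip 1
Root [α=-∞,β=+∞]: v=5
Leaves evaluated: 19 of 21.

19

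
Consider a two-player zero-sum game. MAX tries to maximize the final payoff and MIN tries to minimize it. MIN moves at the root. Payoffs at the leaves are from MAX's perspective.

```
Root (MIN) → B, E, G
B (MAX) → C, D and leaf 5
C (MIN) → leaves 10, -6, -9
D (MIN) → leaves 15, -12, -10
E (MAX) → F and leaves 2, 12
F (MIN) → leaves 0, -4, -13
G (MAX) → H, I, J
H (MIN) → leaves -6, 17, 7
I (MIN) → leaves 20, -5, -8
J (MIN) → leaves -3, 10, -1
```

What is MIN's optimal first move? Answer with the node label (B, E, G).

G

C (MIN): min(10, -6, -9) = -9
D (MIN): min(15, -12, -10) = -12
B (MAX): max(-9, -12, 5) = 5
F (MIN): min(0, -4, -13) = -13
E (MAX): max(-13, 2, 12) = 12
H (MIN): min(-6, 17, 7) = -6
I (MIN): min(20, -5, -8) = -8
J (MIN): min(-3, 10, -1) = -3
G (MAX): max(-6, -8, -3) = -3
Root (MIN): min(5, 12, -3) = -3
MIN picks the child with the lowest value: G (value -3).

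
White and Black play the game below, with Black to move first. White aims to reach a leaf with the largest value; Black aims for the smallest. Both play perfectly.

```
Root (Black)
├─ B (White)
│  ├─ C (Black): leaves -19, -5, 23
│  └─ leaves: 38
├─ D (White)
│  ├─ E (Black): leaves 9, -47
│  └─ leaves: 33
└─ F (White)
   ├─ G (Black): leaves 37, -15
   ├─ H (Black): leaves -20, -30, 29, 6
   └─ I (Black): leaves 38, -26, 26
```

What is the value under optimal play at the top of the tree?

C (Black): min(-19, -5, 23) = -19
B (White): max(-19, 38) = 38
E (Black): min(9, -47) = -47
D (White): max(-47, 33) = 33
G (Black): min(37, -15) = -15
H (Black): min(-20, -30, 29, 6) = -30
I (Black): min(38, -26, 26) = -26
F (White): max(-15, -30, -26) = -15
Root (Black): min(38, 33, -15) = -15

-15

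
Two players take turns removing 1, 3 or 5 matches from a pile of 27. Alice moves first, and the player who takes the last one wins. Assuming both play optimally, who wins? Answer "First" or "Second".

First

i:   0  1  2  3  4  5  6  7  8  9 10 11 12 13 14 15 16 17 18 19 20 21 22 23 24 25 26 27
     L  W  L  W  L  W  L  W  L  W  L  W  L  W  L  W  L  W  L  W  L  W  L  W  L  W  L  W
Position 27 is W, so the first player wins.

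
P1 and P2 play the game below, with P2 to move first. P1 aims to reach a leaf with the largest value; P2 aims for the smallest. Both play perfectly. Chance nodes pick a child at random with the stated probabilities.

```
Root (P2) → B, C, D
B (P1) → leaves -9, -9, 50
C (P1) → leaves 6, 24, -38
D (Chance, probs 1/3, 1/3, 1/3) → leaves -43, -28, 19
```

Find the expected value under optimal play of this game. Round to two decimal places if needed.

-17.33

B (P1): max(-9, -9, 50) = 50
C (P1): max(6, 24, -38) = 24
D (Chance): 1/3·-43 + 1/3·-28 + 1/3·19 = -17.33
Root (P2): min(50, 24, -17.33) = -17.33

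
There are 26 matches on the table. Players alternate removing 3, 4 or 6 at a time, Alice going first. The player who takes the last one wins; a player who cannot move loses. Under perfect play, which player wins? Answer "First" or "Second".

First

W/L table (W = player to move can force a win):
i:   0  1  2  3  4  5  6  7  8  9 10 11 12 13 14 15 16 17 18 19 20 21 22 23 24 25 26
     L  L  L  W  W  W  W  W  W  L  L  L  W  W  W  W  W  W  L  L  L  W  W  W  W  W  W
Position 26 is W, so the first player wins.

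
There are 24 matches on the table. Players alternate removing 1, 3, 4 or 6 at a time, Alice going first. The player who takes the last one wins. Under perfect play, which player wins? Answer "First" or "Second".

Mark each pile size as W (mover wins) or L (mover loses):
i:   0  1  2  3  4  5  6  7  8  9 10 11 12 13 14 15 16 17 18 19 20 21 22 23 24
     L  W  L  W  W  W  W  L  W  L  W  W  W  W  L  W  L  W  W  W  W  L  W  L  W
Position 24 is W, so the first player wins.

First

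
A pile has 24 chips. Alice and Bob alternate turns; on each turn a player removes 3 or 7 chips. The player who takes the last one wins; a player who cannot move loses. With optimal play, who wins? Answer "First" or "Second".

W/L table (W = player to move can force a win):
i:   0  1  2  3  4  5  6  7  8  9 10 11 12 13 14 15 16 17 18 19 20 21 22 23 24
     L  L  L  W  W  W  L  W  W  W  L  L  L  W  W  W  L  W  W  W  L  L  L  W  W
Position 24 is W, so the first player wins.

First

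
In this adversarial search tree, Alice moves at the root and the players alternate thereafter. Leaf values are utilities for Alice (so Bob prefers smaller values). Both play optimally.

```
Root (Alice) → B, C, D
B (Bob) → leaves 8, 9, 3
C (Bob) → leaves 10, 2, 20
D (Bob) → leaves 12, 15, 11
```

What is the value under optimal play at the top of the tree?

11

B (Bob): min(8, 9, 3) = 3
C (Bob): min(10, 2, 20) = 2
D (Bob): min(12, 15, 11) = 11
Root (Alice): max(3, 2, 11) = 11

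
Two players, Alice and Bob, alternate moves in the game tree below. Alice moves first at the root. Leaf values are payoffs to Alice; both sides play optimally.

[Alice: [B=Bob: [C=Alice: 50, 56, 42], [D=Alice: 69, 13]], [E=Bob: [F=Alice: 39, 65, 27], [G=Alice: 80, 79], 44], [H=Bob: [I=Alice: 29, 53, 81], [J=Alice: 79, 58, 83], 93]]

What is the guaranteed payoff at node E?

F: max(39, 65, 27) = 65
G: max(80, 79) = 80
E: min(65, 80, 44) = 44

44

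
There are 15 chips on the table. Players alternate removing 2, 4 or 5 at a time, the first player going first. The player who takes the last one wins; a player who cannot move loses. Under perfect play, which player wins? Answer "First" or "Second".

W/L table (W = player to move can force a win):
i:   0  1  2  3  4  5  6  7  8  9 10 11 12 13 14 15
     L  L  W  W  W  W  W  L  L  W  W  W  W  W  L  L
Position 15 is L, so the second player wins.

Second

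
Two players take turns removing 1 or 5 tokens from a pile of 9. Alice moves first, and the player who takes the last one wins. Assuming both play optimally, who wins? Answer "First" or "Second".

First

Compute winning (W) and losing (L) positions by backward induction:
i:   0  1  2  3  4  5  6  7  8  9
     L  W  L  W  L  W  L  W  L  W
Position 9 is W, so the first player wins.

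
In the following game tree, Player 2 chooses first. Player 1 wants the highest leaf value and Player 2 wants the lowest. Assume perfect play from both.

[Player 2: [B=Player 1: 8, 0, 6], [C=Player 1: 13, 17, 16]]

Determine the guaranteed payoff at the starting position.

B (Player 1): max(8, 0, 6) = 8
C (Player 1): max(13, 17, 16) = 17
Root (Player 2): min(8, 17) = 8

8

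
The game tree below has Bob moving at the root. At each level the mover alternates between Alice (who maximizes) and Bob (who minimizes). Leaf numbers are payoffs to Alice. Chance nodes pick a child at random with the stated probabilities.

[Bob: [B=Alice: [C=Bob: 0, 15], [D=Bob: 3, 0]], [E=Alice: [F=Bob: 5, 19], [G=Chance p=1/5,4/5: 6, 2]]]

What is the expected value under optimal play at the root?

C (Bob): min(0, 15) = 0
D (Bob): min(3, 0) = 0
B (Alice): max(0, 0) = 0
F (Bob): min(5, 19) = 5
G (Chance): 1/5·6 + 4/5·2 = 2.8
E (Alice): max(5, 2.8) = 5
Root (Bob): min(0, 5) = 0

0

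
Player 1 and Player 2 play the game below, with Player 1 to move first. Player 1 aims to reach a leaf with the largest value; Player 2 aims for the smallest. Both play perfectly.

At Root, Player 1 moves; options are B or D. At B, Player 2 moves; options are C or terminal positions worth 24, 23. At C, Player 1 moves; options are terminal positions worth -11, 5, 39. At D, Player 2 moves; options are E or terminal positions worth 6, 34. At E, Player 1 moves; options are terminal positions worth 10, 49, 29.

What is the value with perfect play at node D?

E: max(10, 49, 29) = 49
D: min(49, 6, 34) = 6

6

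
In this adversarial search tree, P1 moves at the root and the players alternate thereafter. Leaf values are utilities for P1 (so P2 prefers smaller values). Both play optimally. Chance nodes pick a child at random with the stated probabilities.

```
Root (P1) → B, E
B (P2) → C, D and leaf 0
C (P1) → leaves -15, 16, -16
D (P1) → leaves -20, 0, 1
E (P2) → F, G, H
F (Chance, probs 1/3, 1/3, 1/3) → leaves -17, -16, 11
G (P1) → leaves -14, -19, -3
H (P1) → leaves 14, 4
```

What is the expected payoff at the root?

C (P1): max(-15, 16, -16) = 16
D (P1): max(-20, 0, 1) = 1
B (P2): min(16, 1, 0) = 0
F (Chance): 1/3·-17 + 1/3·-16 + 1/3·11 = -7.33
G (P1): max(-14, -19, -3) = -3
H (P1): max(14, 4) = 14
E (P2): min(-7.33, -3, 14) = -7.33
Root (P1): max(0, -7.33) = 0

0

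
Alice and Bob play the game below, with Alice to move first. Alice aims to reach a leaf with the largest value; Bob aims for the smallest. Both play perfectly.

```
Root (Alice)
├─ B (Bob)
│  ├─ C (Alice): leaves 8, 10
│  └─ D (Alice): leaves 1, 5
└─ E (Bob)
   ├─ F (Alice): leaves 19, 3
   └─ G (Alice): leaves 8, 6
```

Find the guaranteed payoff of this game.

8

C (Alice): max(8, 10) = 10
D (Alice): max(1, 5) = 5
B (Bob): min(10, 5) = 5
F (Alice): max(19, 3) = 19
G (Alice): max(8, 6) = 8
E (Bob): min(19, 8) = 8
Root (Alice): max(5, 8) = 8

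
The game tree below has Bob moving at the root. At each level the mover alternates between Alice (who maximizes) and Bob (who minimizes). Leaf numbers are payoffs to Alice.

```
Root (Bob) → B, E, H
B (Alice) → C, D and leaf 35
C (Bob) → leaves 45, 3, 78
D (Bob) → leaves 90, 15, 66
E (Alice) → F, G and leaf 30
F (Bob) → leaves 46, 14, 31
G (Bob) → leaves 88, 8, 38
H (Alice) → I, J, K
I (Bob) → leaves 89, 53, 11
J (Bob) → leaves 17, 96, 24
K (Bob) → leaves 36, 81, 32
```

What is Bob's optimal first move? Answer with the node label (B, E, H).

C (Bob): min(45, 3, 78) = 3
D (Bob): min(90, 15, 66) = 15
B (Alice): max(3, 15, 35) = 35
F (Bob): min(46, 14, 31) = 14
G (Bob): min(88, 8, 38) = 8
E (Alice): max(14, 8, 30) = 30
I (Bob): min(89, 53, 11) = 11
J (Bob): min(17, 96, 24) = 17
K (Bob): min(36, 81, 32) = 32
H (Alice): max(11, 17, 32) = 32
Root (Bob): min(35, 30, 32) = 30
Bob picks the child with the lowest value: E (value 30).

E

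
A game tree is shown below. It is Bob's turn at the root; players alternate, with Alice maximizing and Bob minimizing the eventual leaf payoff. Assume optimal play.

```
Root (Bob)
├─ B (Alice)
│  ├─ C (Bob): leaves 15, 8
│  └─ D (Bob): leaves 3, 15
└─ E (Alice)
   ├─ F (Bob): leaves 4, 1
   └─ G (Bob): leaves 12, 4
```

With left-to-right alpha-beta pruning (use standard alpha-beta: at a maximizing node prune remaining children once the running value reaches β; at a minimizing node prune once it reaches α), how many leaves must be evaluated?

7

C [α=-∞,β=+∞]: v=8
D [α=8,β=+∞]: v=3 after child 1 ≤ α → α-cutoff, skip 1
B [α=-∞,β=+∞]: v=8
F [α=-∞,β=8]: v=1
G [α=1,β=8]: v=4
E [α=-∞,β=8]: v=4
Root [α=-∞,β=+∞]: v=4
Leaves evaluated: 7 of 8.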